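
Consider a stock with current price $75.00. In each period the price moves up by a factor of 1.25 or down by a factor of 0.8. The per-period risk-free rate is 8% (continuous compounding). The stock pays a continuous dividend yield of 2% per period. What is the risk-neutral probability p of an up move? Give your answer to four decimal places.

Per-period risk-free factor R = e^0.08 = 1.0833; dividend-adjusted growth = e^(0.08−0.02) = 1.0618.
Risk-neutral probability p = (1.0618 − 0.8)/(1.25 − 0.8) = 0.2618/0.4500 = 0.5819

p = 0.5819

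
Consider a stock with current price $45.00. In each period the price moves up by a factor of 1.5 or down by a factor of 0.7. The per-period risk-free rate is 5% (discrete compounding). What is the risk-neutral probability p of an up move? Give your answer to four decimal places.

Risk-neutral probability p = (1 + 0.05 − 0.7)/(1.5 − 0.7) = 0.3500/0.8000 = 0.4375

p = 0.4375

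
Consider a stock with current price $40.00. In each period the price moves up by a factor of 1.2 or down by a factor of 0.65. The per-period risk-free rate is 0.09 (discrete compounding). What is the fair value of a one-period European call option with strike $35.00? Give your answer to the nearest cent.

$9.54

Risk-neutral probability p = (1 + 0.09 − 0.65)/(1.2 − 0.65) = 0.4400/0.5500 = 0.8000
Terminal stock prices: S_u = 48, S_d = 26
Terminal payoffs (S − K): max(13, 0) = 13, max(-9, 0) = 0
Node 0 (S = 40): V_0 = 1/1.09·[0.8000·13.0000 + 0.2000·0.0000] = 9.5413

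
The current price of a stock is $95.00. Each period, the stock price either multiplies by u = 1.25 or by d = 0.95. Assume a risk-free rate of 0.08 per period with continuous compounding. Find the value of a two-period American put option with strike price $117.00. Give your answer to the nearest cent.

$22.00

Risk-neutral probability p = (e^0.08 − 0.95)/(1.25 − 0.95) = 0.1333/0.3000 = 0.4443
Terminal stock prices: S_uu = 148.4, S_ud = 112.8, S_dd = 85.74
Terminal payoffs (K − S): max(-31.44, 0) = 0, max(4.188, 0) = 4.188, max(31.26, 0) = 31.26
Node u (S = 118.8): continuation = e^(−0.08)·[0.4443·0.0000 + 0.5557·4.1875] = 2.1481; exercise value = 0.0000 ≤ continuation, so V_u = 2.1481
Node d (S = 90.25): continuation = e^(−0.08)·[0.4443·4.1875 + 0.5557·31.2625] = 17.7546; exercise value = 26.7500 > continuation, so V_d = 26.7500 (exercise)
Node 0 (S = 95): continuation = e^(−0.08)·[0.4443·2.1481 + 0.5557·26.7500] = 14.6034; exercise value = 22.0000 > continuation, so V_0 = 22.0000 (exercise)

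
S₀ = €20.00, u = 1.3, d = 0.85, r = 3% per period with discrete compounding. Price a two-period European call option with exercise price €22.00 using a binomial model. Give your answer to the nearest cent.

€1.82

Risk-neutral probability p = (1 + 0.03 − 0.85)/(1.3 − 0.85) = 0.1800/0.4500 = 0.4000
Terminal stock prices: S_uu = 33.8, S_ud = 22.1, S_dd = 14.45
Terminal payoffs (S − K): max(11.8, 0) = 11.8, max(0.1, 0) = 0.1, max(-7.55, 0) = 0
Node u (S = 26): V_u = 1/1.03·[0.4000·11.8000 + 0.6000·0.1000] = 4.6408
Node d (S = 17): V_d = 1/1.03·[0.4000·0.1000 + 0.6000·0.0000] = 0.0388
Node 0 (S = 20): V_0 = 1/1.03·[0.4000·4.6408 + 0.6000·0.0388] = 1.8249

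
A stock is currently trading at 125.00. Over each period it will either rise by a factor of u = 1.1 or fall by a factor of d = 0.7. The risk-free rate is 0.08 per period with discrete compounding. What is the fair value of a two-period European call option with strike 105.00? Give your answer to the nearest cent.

35.79

Risk-neutral probability p = (1 + 0.08 − 0.7)/(1.1 − 0.7) = 0.3800/0.4000 = 0.9500
Terminal stock prices: S_uu = 151.3, S_ud = 96.25, S_dd = 61.25
Terminal payoffs (S − K): max(46.25, 0) = 46.25, max(-8.75, 0) = 0, max(-43.75, 0) = 0
Node u (S = 137.5): V_u = 1/1.08·[0.9500·46.2500 + 0.0500·0.0000] = 40.6829
Node d (S = 87.5): V_d = 1/1.08·[0.9500·0.0000 + 0.0500·0.0000] = 0.0000
Node 0 (S = 125): V_0 = 1/1.08·[0.9500·40.6829 + 0.0500·0.0000] = 35.7859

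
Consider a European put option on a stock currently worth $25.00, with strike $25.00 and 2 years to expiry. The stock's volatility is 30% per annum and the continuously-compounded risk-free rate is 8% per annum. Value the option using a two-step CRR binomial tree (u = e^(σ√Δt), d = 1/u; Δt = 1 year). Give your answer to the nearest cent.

$1.84

CRR parameters: u = e^(σ√Δt) = e^(0.3·√1) = 1.3499, d = 1/u = 0.7408
Per-period rate: rΔt = 0.08·1 = 0.08, so R = e^0.08 = 1.0833
Risk-neutral probability p = (e^0.08 − 0.7408)/(1.3499 − 0.7408) = 0.3425/0.6090 = 0.5623
Terminal stock prices: S_uu = 45.55, S_ud = 25, S_dd = 13.72
Terminal payoffs (K − S): max(-20.55, 0) = 0, max(0, 0) = 0, max(11.28, 0) = 11.28
Node u (S = 33.75): V_u = e^(−0.08)·[0.5623·0.0000 + 0.4377·0.0000] = 0.0000
Node d (S = 18.52): V_d = e^(−0.08)·[0.5623·0.0000 + 0.4377·11.2797] = 4.5575
Node 0 (S = 25): V_0 = e^(−0.08)·[0.5623·0.0000 + 0.4377·4.5575] = 1.8414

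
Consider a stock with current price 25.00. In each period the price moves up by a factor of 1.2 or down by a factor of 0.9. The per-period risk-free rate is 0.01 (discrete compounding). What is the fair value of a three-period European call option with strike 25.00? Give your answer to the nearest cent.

2.71

Risk-neutral probability p = (1 + 0.01 − 0.9)/(1.2 − 0.9) = 0.1100/0.3000 = 0.3667
Terminal stock prices: S_uuu = 43.2, S_uud = 32.4, S_udd = 24.3, S_ddd = 18.23
Terminal payoffs (S − K): max(18.2, 0) = 18.2, max(7.4, 0) = 7.4, max(-0.7, 0) = 0, max(-6.775, 0) = 0
Node uu (S = 36): V_uu = 1/1.01·[0.3667·18.2000 + 0.6333·7.4000] = 11.2475
Node ud (S = 27): V_ud = 1/1.01·[0.3667·7.4000 + 0.6333·0.0000] = 2.6865
Node dd (S = 20.25): V_dd = 1/1.01·[0.3667·0.0000 + 0.6333·0.0000] = 0.0000
Node u (S = 30): V_u = 1/1.01·[0.3667·11.2475 + 0.6333·2.6865] = 5.7678
Node d (S = 22.5): V_d = 1/1.01·[0.3667·2.6865 + 0.6333·0.0000] = 0.9753
Node 0 (S = 25): V_0 = 1/1.01·[0.3667·5.7678 + 0.6333·0.9753] = 2.7055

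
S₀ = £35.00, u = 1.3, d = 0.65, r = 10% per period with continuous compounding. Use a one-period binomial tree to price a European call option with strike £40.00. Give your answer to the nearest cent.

£3.48

Risk-neutral probability p = (e^0.1 − 0.65)/(1.3 − 0.65) = 0.4552/0.6500 = 0.7003
Terminal stock prices: S_u = 45.5, S_d = 22.75
Terminal payoffs (S − K): max(5.5, 0) = 5.5, max(-17.25, 0) = 0
Node 0 (S = 35): V_0 = e^(−0.1)·[0.7003·5.5000 + 0.2997·0.0000] = 3.4849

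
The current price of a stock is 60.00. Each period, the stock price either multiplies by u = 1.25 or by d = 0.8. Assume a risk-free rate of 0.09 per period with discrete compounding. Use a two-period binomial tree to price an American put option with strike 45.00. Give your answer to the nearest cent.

0.70

Risk-neutral probability p = (1 + 0.09 − 0.8)/(1.25 − 0.8) = 0.2900/0.4500 = 0.6444
Terminal stock prices: S_uu = 93.75, S_ud = 60, S_dd = 38.4
Terminal payoffs (K − S): max(-48.75, 0) = 0, max(-15, 0) = 0, max(6.6, 0) = 6.6
Node u (S = 75): continuation = 1/1.09·[0.6444·0.0000 + 0.3556·0.0000] = 0.0000; exercise value = 0.0000 ≤ continuation, so V_u = 0.0000
Node d (S = 48): continuation = 1/1.09·[0.6444·0.0000 + 0.3556·6.6000] = 2.1529; exercise value = 0.0000 ≤ continuation, so V_d = 2.1529
Node 0 (S = 60): continuation = 1/1.09·[0.6444·0.0000 + 0.3556·2.1529] = 0.7023; exercise value = 0.0000 ≤ continuation, so V_0 = 0.7023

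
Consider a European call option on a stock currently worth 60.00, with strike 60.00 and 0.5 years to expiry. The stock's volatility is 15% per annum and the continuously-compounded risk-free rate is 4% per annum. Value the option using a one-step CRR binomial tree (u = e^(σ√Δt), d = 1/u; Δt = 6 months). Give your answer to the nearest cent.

CRR parameters: u = e^(σ√Δt) = e^(0.15·√0.5) = 1.1119, d = 1/u = 0.8994
Per-period rate: rΔt = 0.04·0.5 = 0.02, so R = e^0.02 = 1.0202
Risk-neutral probability p = (e^0.02 − 0.8994)/(1.1119 − 0.8994) = 0.1208/0.2125 = 0.5686
Terminal stock prices: S_u = 66.71, S_d = 53.96
Terminal payoffs (S − K): max(6.714, 0) = 6.714, max(-6.038, 0) = 0
Node 0 (S = 60): V_0 = e^(−0.02)·[0.5686·6.7137 + 0.4314·0.0000] = 3.7416

3.74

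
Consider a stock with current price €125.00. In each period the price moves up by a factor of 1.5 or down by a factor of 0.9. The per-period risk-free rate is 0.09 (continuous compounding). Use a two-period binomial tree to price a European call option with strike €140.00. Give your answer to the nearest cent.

Risk-neutral probability p = (e^0.09 − 0.9)/(1.5 − 0.9) = 0.1942/0.6000 = 0.3236
Terminal stock prices: S_uu = 281.2, S_ud = 168.8, S_dd = 101.2
Terminal payoffs (S − K): max(141.2, 0) = 141.2, max(28.75, 0) = 28.75, max(-38.75, 0) = 0
Node u (S = 187.5): V_u = e^(−0.09)·[0.3236·141.2500 + 0.6764·28.7500] = 59.5496
Node d (S = 112.5): V_d = e^(−0.09)·[0.3236·28.7500 + 0.6764·0.0000] = 8.5034
Node 0 (S = 125): V_0 = e^(−0.09)·[0.3236·59.5496 + 0.6764·8.5034] = 22.8695

€22.87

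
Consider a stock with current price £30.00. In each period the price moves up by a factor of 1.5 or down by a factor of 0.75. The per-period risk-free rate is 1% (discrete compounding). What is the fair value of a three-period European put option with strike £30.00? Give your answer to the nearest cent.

£6.71

Risk-neutral probability p = (1 + 0.01 − 0.75)/(1.5 − 0.75) = 0.2600/0.7500 = 0.3467
Terminal stock prices: S_uuu = 101.2, S_uud = 50.62, S_udd = 25.31, S_ddd = 12.66
Terminal payoffs (K − S): max(-71.25, 0) = 0, max(-20.62, 0) = 0, max(4.688, 0) = 4.688, max(17.34, 0) = 17.34
Node uu (S = 67.5): V_uu = 1/1.01·[0.3467·0.0000 + 0.6533·0.0000] = 0.0000
Node ud (S = 33.75): V_ud = 1/1.01·[0.3467·0.0000 + 0.6533·4.6875] = 3.0322
Node dd (S = 16.88): V_dd = 1/1.01·[0.3467·4.6875 + 0.6533·17.3438] = 12.8280
Node u (S = 45): V_u = 1/1.01·[0.3467·0.0000 + 0.6533·3.0322] = 1.9614
Node d (S = 22.5): V_d = 1/1.01·[0.3467·3.0322 + 0.6533·12.8280] = 9.3387
Node 0 (S = 30): V_0 = 1/1.01·[0.3467·1.9614 + 0.6533·9.3387] = 6.7141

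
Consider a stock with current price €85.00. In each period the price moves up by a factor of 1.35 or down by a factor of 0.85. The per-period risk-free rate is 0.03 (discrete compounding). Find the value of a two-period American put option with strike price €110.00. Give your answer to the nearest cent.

€26.16

Risk-neutral probability p = (1 + 0.03 − 0.85)/(1.35 − 0.85) = 0.1800/0.5000 = 0.3600
Terminal stock prices: S_uu = 154.9, S_ud = 97.54, S_dd = 61.41
Terminal payoffs (K − S): max(-44.91, 0) = 0, max(12.46, 0) = 12.46, max(48.59, 0) = 48.59
Node u (S = 114.8): continuation = 1/1.03·[0.3600·0.0000 + 0.6400·12.4625] = 7.7437; exercise value = 0.0000 ≤ continuation, so V_u = 7.7437
Node d (S = 72.25): continuation = 1/1.03·[0.3600·12.4625 + 0.6400·48.5875] = 34.5461; exercise value = 37.7500 > continuation, so V_d = 37.7500 (exercise)
Node 0 (S = 85): continuation = 1/1.03·[0.3600·7.7437 + 0.6400·37.7500] = 26.1628; exercise value = 25.0000 ≤ continuation, so V_0 = 26.1628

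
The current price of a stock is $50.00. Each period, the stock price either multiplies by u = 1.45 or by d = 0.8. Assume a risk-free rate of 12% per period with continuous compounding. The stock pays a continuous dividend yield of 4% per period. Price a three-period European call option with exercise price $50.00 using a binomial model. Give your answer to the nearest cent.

Per-period risk-free factor R = e^0.12 = 1.1275; dividend-adjusted growth = e^(0.12−0.04) = 1.0833.
Risk-neutral probability p = (1.0833 − 0.8)/(1.45 − 0.8) = 0.2833/0.6500 = 0.4358
Terminal stock prices: S_uuu = 152.4, S_uud = 84.1, S_udd = 46.4, S_ddd = 25.6
Terminal payoffs (S − K): max(102.4, 0) = 102.4, max(34.1, 0) = 34.1, max(-3.6, 0) = 0, max(-24.4, 0) = 0
Node uu (S = 105.1): V_uu = e^(−0.12)·[0.4358·102.4313 + 0.5642·34.1000] = 56.6570
Node ud (S = 58): V_ud = e^(−0.12)·[0.4358·34.1000 + 0.5642·0.0000] = 13.1811
Node dd (S = 32): V_dd = e^(−0.12)·[0.4358·0.0000 + 0.5642·0.0000] = 0.0000
Node u (S = 72.5): V_u = e^(−0.12)·[0.4358·56.6570 + 0.5642·13.1811] = 28.4959
Node d (S = 40): V_d = e^(−0.12)·[0.4358·13.1811 + 0.5642·0.0000] = 5.0951
Node 0 (S = 50): V_0 = e^(−0.12)·[0.4358·28.4959 + 0.5642·5.0951] = 13.5644

$13.56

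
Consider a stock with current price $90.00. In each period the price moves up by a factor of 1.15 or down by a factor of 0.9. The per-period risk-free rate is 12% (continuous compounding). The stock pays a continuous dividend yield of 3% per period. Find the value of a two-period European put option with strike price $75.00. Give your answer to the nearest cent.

Per-period risk-free factor R = e^0.12 = 1.1275; dividend-adjusted growth = e^(0.12−0.03) = 1.0942.
Risk-neutral probability p = (1.0942 − 0.9)/(1.15 − 0.9) = 0.1942/0.2500 = 0.7767
Terminal stock prices: S_uu = 119, S_ud = 93.15, S_dd = 72.9
Terminal payoffs (K − S): max(-44.02, 0) = 0, max(-18.15, 0) = 0, max(2.1, 0) = 2.1
Node u (S = 103.5): V_u = e^(−0.12)·[0.7767·0.0000 + 0.2233·0.0000] = 0.0000
Node d (S = 81): V_d = e^(−0.12)·[0.7767·0.0000 + 0.2233·2.1000] = 0.4159
Node 0 (S = 90): V_0 = e^(−0.12)·[0.7767·0.0000 + 0.2233·0.4159] = 0.0824

$0.08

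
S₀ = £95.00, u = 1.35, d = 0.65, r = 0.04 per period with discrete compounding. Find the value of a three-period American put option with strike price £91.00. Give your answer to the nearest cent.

£16.37

Risk-neutral probability p = (1 + 0.04 − 0.65)/(1.35 − 0.65) = 0.3900/0.7000 = 0.5571
Terminal stock prices: S_uuu = 233.7, S_uud = 112.5, S_udd = 54.19, S_ddd = 26.09
Terminal payoffs (K − S): max(-142.7, 0) = 0, max(-21.54, 0) = 0, max(36.81, 0) = 36.81, max(64.91, 0) = 64.91
Node uu (S = 173.1): continuation = 1/1.04·[0.5571·0.0000 + 0.4429·0.0000] = 0.0000; exercise value = 0.0000 ≤ continuation, so V_uu = 0.0000
Node ud (S = 83.36): continuation = 1/1.04·[0.5571·0.0000 + 0.4429·36.8144] = 15.6765; exercise value = 7.6375 ≤ continuation, so V_ud = 15.6765
Node dd (S = 40.14): continuation = 1/1.04·[0.5571·36.8144 + 0.4429·64.9106] = 47.3625; exercise value = 50.8625 > continuation, so V_dd = 50.8625 (exercise)
Node u (S = 128.2): continuation = 1/1.04·[0.5571·0.0000 + 0.4429·15.6765] = 6.6754; exercise value = 0.0000 ≤ continuation, so V_u = 6.6754
Node d (S = 61.75): continuation = 1/1.04·[0.5571·15.6765 + 0.4429·50.8625] = 30.0566; exercise value = 29.2500 ≤ continuation, so V_d = 30.0566
Node 0 (S = 95): continuation = 1/1.04·[0.5571·6.6754 + 0.4429·30.0566] = 16.3749; exercise value = 0.0000 ≤ continuation, so V_0 = 16.3749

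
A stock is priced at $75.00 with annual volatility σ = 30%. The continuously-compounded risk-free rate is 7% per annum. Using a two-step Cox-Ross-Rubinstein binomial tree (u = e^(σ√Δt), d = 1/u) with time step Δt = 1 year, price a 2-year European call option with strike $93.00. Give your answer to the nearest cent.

$11.26

CRR parameters: u = e^(σ√Δt) = e^(0.3·√1) = 1.3499, d = 1/u = 0.7408
Per-period rate: rΔt = 0.07·1 = 0.07, so R = e^0.07 = 1.0725
Risk-neutral probability p = (e^0.07 − 0.7408)/(1.3499 − 0.7408) = 0.3317/0.6090 = 0.5446
Terminal stock prices: S_uu = 136.7, S_ud = 75, S_dd = 41.16
Terminal payoffs (S − K): max(43.66, 0) = 43.66, max(-18, 0) = 0, max(-51.84, 0) = 0
Node u (S = 101.2): V_u = e^(−0.07)·[0.5446·43.6589 + 0.4554·0.0000] = 22.1696
Node d (S = 55.56): V_d = e^(−0.07)·[0.5446·0.0000 + 0.4554·0.0000] = 0.0000
Node 0 (S = 75): V_0 = e^(−0.07)·[0.5446·22.1696 + 0.4554·0.0000] = 11.2575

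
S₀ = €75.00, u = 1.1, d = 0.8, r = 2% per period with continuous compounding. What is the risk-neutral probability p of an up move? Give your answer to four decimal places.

p = 0.7340

Risk-neutral probability p = (e^0.02 − 0.8)/(1.1 − 0.8) = 0.2202/0.3000 = 0.7340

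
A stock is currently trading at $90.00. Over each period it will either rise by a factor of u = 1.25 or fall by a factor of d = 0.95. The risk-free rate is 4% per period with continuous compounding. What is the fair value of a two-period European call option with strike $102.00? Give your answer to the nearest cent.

$5.17

Risk-neutral probability p = (e^0.04 − 0.95)/(1.25 − 0.95) = 0.0908/0.3000 = 0.3027
Terminal stock prices: S_uu = 140.6, S_ud = 106.9, S_dd = 81.22
Terminal payoffs (S − K): max(38.62, 0) = 38.62, max(4.875, 0) = 4.875, max(-20.78, 0) = 0
Node u (S = 112.5): V_u = e^(−0.04)·[0.3027·38.6250 + 0.6973·4.8750] = 14.4995
Node d (S = 85.5): V_d = e^(−0.04)·[0.3027·4.8750 + 0.6973·0.0000] = 1.4178
Node 0 (S = 90): V_0 = e^(−0.04)·[0.3027·14.4995 + 0.6973·1.4178] = 5.1668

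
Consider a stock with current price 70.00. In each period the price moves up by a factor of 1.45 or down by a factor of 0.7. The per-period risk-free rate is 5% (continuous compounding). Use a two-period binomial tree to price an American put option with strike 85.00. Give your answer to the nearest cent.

21.35

Risk-neutral probability p = (e^0.05 − 0.7)/(1.45 − 0.7) = 0.3513/0.7500 = 0.4684
Terminal stock prices: S_uu = 147.2, S_ud = 71.05, S_dd = 34.3
Terminal payoffs (K − S): max(-62.18, 0) = 0, max(13.95, 0) = 13.95, max(50.7, 0) = 50.7
Node u (S = 101.5): continuation = e^(−0.05)·[0.4684·0.0000 + 0.5316·13.9500] = 7.0547; exercise value = 0.0000 ≤ continuation, so V_u = 7.0547
Node d (S = 49): continuation = e^(−0.05)·[0.4684·13.9500 + 0.5316·50.7000] = 31.8545; exercise value = 36.0000 > continuation, so V_d = 36.0000 (exercise)
Node 0 (S = 70): continuation = e^(−0.05)·[0.4684·7.0547 + 0.5316·36.0000] = 21.3486; exercise value = 15.0000 ≤ continuation, so V_0 = 21.3486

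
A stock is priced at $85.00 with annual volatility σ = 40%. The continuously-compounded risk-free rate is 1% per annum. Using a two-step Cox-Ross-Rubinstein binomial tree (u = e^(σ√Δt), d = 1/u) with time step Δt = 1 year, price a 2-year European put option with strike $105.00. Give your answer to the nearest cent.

CRR parameters: u = e^(σ√Δt) = e^(0.4·√1) = 1.4918, d = 1/u = 0.6703
Per-period rate: rΔt = 0.01·1 = 0.01, so R = e^0.01 = 1.0101
Risk-neutral probability p = (e^0.01 − 0.6703)/(1.4918 − 0.6703) = 0.3397/0.8215 = 0.4135
Terminal stock prices: S_uu = 189.2, S_ud = 85, S_dd = 38.19
Terminal payoffs (K − S): max(-84.17, 0) = 0, max(20, 0) = 20, max(66.81, 0) = 66.81
Node u (S = 126.8): V_u = e^(−0.01)·[0.4135·0.0000 + 0.5865·20.0000] = 11.6124
Node d (S = 56.98): V_d = e^(−0.01)·[0.4135·20.0000 + 0.5865·66.8070] = 46.9780
Node 0 (S = 85): V_0 = e^(−0.01)·[0.4135·11.6124 + 0.5865·46.9780] = 32.0308

$32.03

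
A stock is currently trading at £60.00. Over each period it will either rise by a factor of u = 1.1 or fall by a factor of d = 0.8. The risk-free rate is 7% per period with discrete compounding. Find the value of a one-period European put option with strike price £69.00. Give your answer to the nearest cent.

£4.49

Risk-neutral probability p = (1 + 0.07 − 0.8)/(1.1 − 0.8) = 0.2700/0.3000 = 0.9000
Terminal stock prices: S_u = 66, S_d = 48
Terminal payoffs (K − S): max(3, 0) = 3, max(21, 0) = 21
Node 0 (S = 60): V_0 = 1/1.07·[0.9000·3.0000 + 0.1000·21.0000] = 4.4860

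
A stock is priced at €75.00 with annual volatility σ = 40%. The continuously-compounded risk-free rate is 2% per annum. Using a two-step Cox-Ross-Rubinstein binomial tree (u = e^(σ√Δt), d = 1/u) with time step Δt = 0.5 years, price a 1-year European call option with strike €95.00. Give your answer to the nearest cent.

CRR parameters: u = e^(σ√Δt) = e^(0.4·√0.5) = 1.3269, d = 1/u = 0.7536
Per-period rate: rΔt = 0.02·0.5 = 0.01, so R = e^0.01 = 1.0101
Risk-neutral probability p = (e^0.01 − 0.7536)/(1.3269 − 0.7536) = 0.2564/0.5733 = 0.4473
Terminal stock prices: S_uu = 132, S_ud = 75, S_dd = 42.6
Terminal payoffs (S − K): max(37.05, 0) = 37.05, max(-20, 0) = 0, max(-52.4, 0) = 0
Node u (S = 99.52): V_u = e^(−0.01)·[0.4473·37.0491 + 0.5527·0.0000] = 16.4067
Node d (S = 56.52): V_d = e^(−0.01)·[0.4473·0.0000 + 0.5527·0.0000] = 0.0000
Node 0 (S = 75): V_0 = e^(−0.01)·[0.4473·16.4067 + 0.5527·0.0000] = 7.2655

€7.27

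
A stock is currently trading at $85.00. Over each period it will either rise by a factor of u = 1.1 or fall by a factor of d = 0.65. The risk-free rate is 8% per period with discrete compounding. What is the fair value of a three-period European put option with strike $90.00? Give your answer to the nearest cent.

Risk-neutral probability p = (1 + 0.08 − 0.65)/(1.1 − 0.65) = 0.4300/0.4500 = 0.9556
Terminal stock prices: S_uuu = 113.1, S_uud = 66.85, S_udd = 39.5, S_ddd = 23.34
Terminal payoffs (K − S): max(-23.14, 0) = 0, max(23.15, 0) = 23.15, max(50.5, 0) = 50.5, max(66.66, 0) = 66.66
Node uu (S = 102.9): V_uu = 1/1.08·[0.9556·0.0000 + 0.0444·23.1475] = 0.9526
Node ud (S = 60.78): V_ud = 1/1.08·[0.9556·23.1475 + 0.0444·50.4962] = 22.5583
Node dd (S = 35.91): V_dd = 1/1.08·[0.9556·50.4962 + 0.0444·66.6569] = 47.4208
Node u (S = 93.5): V_u = 1/1.08·[0.9556·0.9526 + 0.0444·22.5583] = 1.7711
Node d (S = 55.25): V_d = 1/1.08·[0.9556·22.5583 + 0.0444·47.4208] = 21.9105
Node 0 (S = 85): V_0 = 1/1.08·[0.9556·1.7711 + 0.0444·21.9105] = 2.4687

$2.47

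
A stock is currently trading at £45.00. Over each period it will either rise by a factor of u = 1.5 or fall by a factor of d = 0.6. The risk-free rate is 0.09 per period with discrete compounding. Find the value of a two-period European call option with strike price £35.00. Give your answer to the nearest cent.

Risk-neutral probability p = (1 + 0.09 − 0.6)/(1.5 − 0.6) = 0.4900/0.9000 = 0.5444
Terminal stock prices: S_uu = 101.2, S_ud = 40.5, S_dd = 16.2
Terminal payoffs (S − K): max(66.25, 0) = 66.25, max(5.5, 0) = 5.5, max(-18.8, 0) = 0
Node u (S = 67.5): V_u = 1/1.09·[0.5444·66.2500 + 0.4556·5.5000] = 35.3899
Node d (S = 27): V_d = 1/1.09·[0.5444·5.5000 + 0.4556·0.0000] = 2.7472
Node 0 (S = 45): V_0 = 1/1.09·[0.5444·35.3899 + 0.4556·2.7472] = 18.8251

£18.83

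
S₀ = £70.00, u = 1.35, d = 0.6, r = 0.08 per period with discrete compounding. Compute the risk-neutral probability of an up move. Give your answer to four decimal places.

p = 0.6400

Risk-neutral probability p = (1 + 0.08 − 0.6)/(1.35 − 0.6) = 0.4800/0.7500 = 0.6400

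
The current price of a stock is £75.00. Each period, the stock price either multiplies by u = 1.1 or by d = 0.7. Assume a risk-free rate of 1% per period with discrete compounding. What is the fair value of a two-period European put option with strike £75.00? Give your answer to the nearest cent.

£7.80

Risk-neutral probability p = (1 + 0.01 − 0.7)/(1.1 − 0.7) = 0.3100/0.4000 = 0.7750
Terminal stock prices: S_uu = 90.75, S_ud = 57.75, S_dd = 36.75
Terminal payoffs (K − S): max(-15.75, 0) = 0, max(17.25, 0) = 17.25, max(38.25, 0) = 38.25
Node u (S = 82.5): V_u = 1/1.01·[0.7750·0.0000 + 0.2250·17.2500] = 3.8428
Node d (S = 52.5): V_d = 1/1.01·[0.7750·17.2500 + 0.2250·38.2500] = 21.7574
Node 0 (S = 75): V_0 = 1/1.01·[0.7750·3.8428 + 0.2250·21.7574] = 7.7957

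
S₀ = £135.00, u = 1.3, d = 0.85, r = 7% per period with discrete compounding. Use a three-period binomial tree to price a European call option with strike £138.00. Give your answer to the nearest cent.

Risk-neutral probability p = (1 + 0.07 − 0.85)/(1.3 − 0.85) = 0.2200/0.4500 = 0.4889
Terminal stock prices: S_uuu = 296.6, S_uud = 193.9, S_udd = 126.8, S_ddd = 82.91
Terminal payoffs (S − K): max(158.6, 0) = 158.6, max(55.93, 0) = 55.93, max(-11.2, 0) = 0, max(-55.09, 0) = 0
Node uu (S = 228.2): V_uu = 1/1.07·[0.4889·158.5950 + 0.5111·55.9275] = 99.1780
Node ud (S = 149.2): V_ud = 1/1.07·[0.4889·55.9275 + 0.5111·0.0000] = 25.5536
Node dd (S = 97.54): V_dd = 1/1.07·[0.4889·0.0000 + 0.5111·0.0000] = 0.0000
Node u (S = 175.5): V_u = 1/1.07·[0.4889·99.1780 + 0.5111·25.5536] = 57.5213
Node d (S = 114.8): V_d = 1/1.07·[0.4889·25.5536 + 0.5111·0.0000] = 11.6756
Node 0 (S = 135): V_0 = 1/1.07·[0.4889·57.5213 + 0.5111·11.6756] = 31.8589

£31.86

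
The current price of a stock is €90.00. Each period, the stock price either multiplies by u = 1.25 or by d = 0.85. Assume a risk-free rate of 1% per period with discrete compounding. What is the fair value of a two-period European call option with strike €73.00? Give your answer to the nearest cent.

€21.25

Risk-neutral probability p = (1 + 0.01 − 0.85)/(1.25 − 0.85) = 0.1600/0.4000 = 0.4000
Terminal stock prices: S_uu = 140.6, S_ud = 95.62, S_dd = 65.02
Terminal payoffs (S − K): max(67.62, 0) = 67.62, max(22.62, 0) = 22.62, max(-7.975, 0) = 0
Node u (S = 112.5): V_u = 1/1.01·[0.4000·67.6250 + 0.6000·22.6250] = 40.2228
Node d (S = 76.5): V_d = 1/1.01·[0.4000·22.6250 + 0.6000·0.0000] = 8.9604
Node 0 (S = 90): V_0 = 1/1.01·[0.4000·40.2228 + 0.6000·8.9604] = 21.2528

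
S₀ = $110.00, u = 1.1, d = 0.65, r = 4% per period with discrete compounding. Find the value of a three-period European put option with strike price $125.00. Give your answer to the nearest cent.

Risk-neutral probability p = (1 + 0.04 − 0.65)/(1.1 − 0.65) = 0.3900/0.4500 = 0.8667
Terminal stock prices: S_uuu = 146.4, S_uud = 86.52, S_udd = 51.12, S_ddd = 30.21
Terminal payoffs (K − S): max(-21.41, 0) = 0, max(38.48, 0) = 38.48, max(73.88, 0) = 73.88, max(94.79, 0) = 94.79
Node uu (S = 133.1): V_uu = 1/1.04·[0.8667·0.0000 + 0.1333·38.4850] = 4.9340
Node ud (S = 78.65): V_ud = 1/1.04·[0.8667·38.4850 + 0.1333·73.8775] = 41.5423
Node dd (S = 46.48): V_dd = 1/1.04·[0.8667·73.8775 + 0.1333·94.7912] = 73.7173
Node u (S = 121): V_u = 1/1.04·[0.8667·4.9340 + 0.1333·41.5423] = 9.4376
Node d (S = 71.5): V_d = 1/1.04·[0.8667·41.5423 + 0.1333·73.7173] = 44.0695
Node 0 (S = 110): V_0 = 1/1.04·[0.8667·9.4376 + 0.1333·44.0695] = 13.5146

$13.51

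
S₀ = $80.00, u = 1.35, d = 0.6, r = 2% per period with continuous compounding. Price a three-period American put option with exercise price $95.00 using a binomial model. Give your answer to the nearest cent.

Risk-neutral probability p = (e^0.02 − 0.6)/(1.35 − 0.6) = 0.4202/0.7500 = 0.5603
Terminal stock prices: S_uuu = 196.8, S_uud = 87.48, S_udd = 38.88, S_ddd = 17.28
Terminal payoffs (K − S): max(-101.8, 0) = 0, max(7.52, 0) = 7.52, max(56.12, 0) = 56.12, max(77.72, 0) = 77.72
Node uu (S = 145.8): continuation = e^(−0.02)·[0.5603·0.0000 + 0.4397·7.5200] = 3.2413; exercise value = 0.0000 ≤ continuation, so V_uu = 3.2413
Node ud (S = 64.8): continuation = e^(−0.02)·[0.5603·7.5200 + 0.4397·56.1200] = 28.3189; exercise value = 30.2000 > continuation, so V_ud = 30.2000 (exercise)
Node dd (S = 28.8): continuation = e^(−0.02)·[0.5603·56.1200 + 0.4397·77.7200] = 64.3189; exercise value = 66.2000 > continuation, so V_dd = 66.2000 (exercise)
Node u (S = 108): continuation = e^(−0.02)·[0.5603·3.2413 + 0.4397·30.2000] = 14.7970; exercise value = 0.0000 ≤ continuation, so V_u = 14.7970
Node d (S = 48): continuation = e^(−0.02)·[0.5603·30.2000 + 0.4397·66.2000] = 45.1189; exercise value = 47.0000 > continuation, so V_d = 47.0000 (exercise)
Node 0 (S = 80): continuation = e^(−0.02)·[0.5603·14.7970 + 0.4397·47.0000] = 28.3843; exercise value = 15.0000 ≤ continuation, so V_0 = 28.3843

$28.38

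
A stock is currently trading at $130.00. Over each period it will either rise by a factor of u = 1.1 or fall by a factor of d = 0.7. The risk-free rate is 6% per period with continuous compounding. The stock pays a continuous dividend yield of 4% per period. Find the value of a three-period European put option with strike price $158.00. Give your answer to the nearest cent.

$23.11

Per-period risk-free factor R = e^0.06 = 1.0618; dividend-adjusted growth = e^(0.06−0.04) = 1.0202.
Risk-neutral probability p = (1.0202 − 0.7)/(1.1 − 0.7) = 0.3202/0.4000 = 0.8005
Terminal stock prices: S_uuu = 173, S_uud = 110.1, S_udd = 70.07, S_ddd = 44.59
Terminal payoffs (K − S): max(-15.03, 0) = 0, max(47.89, 0) = 47.89, max(87.93, 0) = 87.93, max(113.4, 0) = 113.4
Node uu (S = 157.3): V_uu = e^(−0.06)·[0.8005·0.0000 + 0.1995·47.8900] = 8.9975
Node ud (S = 100.1): V_ud = e^(−0.06)·[0.8005·47.8900 + 0.1995·87.9300] = 52.6238
Node dd (S = 63.7): V_dd = e^(−0.06)·[0.8005·87.9300 + 0.1995·113.4100] = 87.5965
Node u (S = 143): V_u = e^(−0.06)·[0.8005·8.9975 + 0.1995·52.6238] = 16.6700
Node d (S = 91): V_d = e^(−0.06)·[0.8005·52.6238 + 0.1995·87.5965] = 56.1298
Node 0 (S = 130): V_0 = e^(−0.06)·[0.8005·16.6700 + 0.1995·56.1298] = 23.1129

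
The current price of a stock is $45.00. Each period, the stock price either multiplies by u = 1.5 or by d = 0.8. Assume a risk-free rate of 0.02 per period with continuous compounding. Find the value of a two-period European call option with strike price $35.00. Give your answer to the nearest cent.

Risk-neutral probability p = (e^0.02 − 0.8)/(1.5 − 0.8) = 0.2202/0.7000 = 0.3146
Terminal stock prices: S_uu = 101.2, S_ud = 54, S_dd = 28.8
Terminal payoffs (S − K): max(66.25, 0) = 66.25, max(19, 0) = 19, max(-6.2, 0) = 0
Node u (S = 67.5): V_u = e^(−0.02)·[0.3146·66.2500 + 0.6854·19.0000] = 33.1930
Node d (S = 36): V_d = e^(−0.02)·[0.3146·19.0000 + 0.6854·0.0000] = 5.8585
Node 0 (S = 45): V_0 = e^(−0.02)·[0.3146·33.1930 + 0.6854·5.8585] = 14.1710

$14.17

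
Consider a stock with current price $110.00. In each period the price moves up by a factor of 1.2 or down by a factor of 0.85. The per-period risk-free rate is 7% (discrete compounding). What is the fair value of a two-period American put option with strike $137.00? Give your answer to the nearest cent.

Risk-neutral probability p = (1 + 0.07 − 0.85)/(1.2 − 0.85) = 0.2200/0.3500 = 0.6286
Terminal stock prices: S_uu = 158.4, S_ud = 112.2, S_dd = 79.47
Terminal payoffs (K − S): max(-21.4, 0) = 0, max(24.8, 0) = 24.8, max(57.53, 0) = 57.53
Node u (S = 132): continuation = 1/1.07·[0.6286·0.0000 + 0.3714·24.8000] = 8.6088; exercise value = 5.0000 ≤ continuation, so V_u = 8.6088
Node d (S = 93.5): continuation = 1/1.07·[0.6286·24.8000 + 0.3714·57.5250] = 34.5374; exercise value = 43.5000 > continuation, so V_d = 43.5000 (exercise)
Node 0 (S = 110): continuation = 1/1.07·[0.6286·8.6088 + 0.3714·43.5000] = 20.1574; exercise value = 27.0000 > continuation, so V_0 = 27.0000 (exercise)

$27.00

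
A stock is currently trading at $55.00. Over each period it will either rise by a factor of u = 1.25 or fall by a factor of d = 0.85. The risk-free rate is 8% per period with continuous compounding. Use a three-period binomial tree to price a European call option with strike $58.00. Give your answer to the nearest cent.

$12.75

Risk-neutral probability p = (e^0.08 − 0.85)/(1.25 − 0.85) = 0.2333/0.4000 = 0.5832
Terminal stock prices: S_uuu = 107.4, S_uud = 73.05, S_udd = 49.67, S_ddd = 33.78
Terminal payoffs (S − K): max(49.42, 0) = 49.42, max(15.05, 0) = 15.05, max(-8.328, 0) = 0, max(-24.22, 0) = 0
Node uu (S = 85.94): V_uu = e^(−0.08)·[0.5832·49.4219 + 0.4168·15.0469] = 32.3968
Node ud (S = 58.44): V_ud = e^(−0.08)·[0.5832·15.0469 + 0.4168·0.0000] = 8.1009
Node dd (S = 39.74): V_dd = e^(−0.08)·[0.5832·0.0000 + 0.4168·0.0000] = 0.0000
Node u (S = 68.75): V_u = e^(−0.08)·[0.5832·32.3968 + 0.4168·8.1009] = 20.5584
Node d (S = 46.75): V_d = e^(−0.08)·[0.5832·8.1009 + 0.4168·0.0000] = 4.3613
Node 0 (S = 55): V_0 = e^(−0.08)·[0.5832·20.5584 + 0.4168·4.3613] = 12.7462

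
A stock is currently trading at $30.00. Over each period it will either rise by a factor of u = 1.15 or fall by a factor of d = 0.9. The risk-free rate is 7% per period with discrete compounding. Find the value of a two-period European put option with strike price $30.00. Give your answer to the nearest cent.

$0.51

Risk-neutral probability p = (1 + 0.07 − 0.9)/(1.15 − 0.9) = 0.1700/0.2500 = 0.6800
Terminal stock prices: S_uu = 39.67, S_ud = 31.05, S_dd = 24.3
Terminal payoffs (K − S): max(-9.675, 0) = 0, max(-1.05, 0) = 0, max(5.7, 0) = 5.7
Node u (S = 34.5): V_u = 1/1.07·[0.6800·0.0000 + 0.3200·0.0000] = 0.0000
Node d (S = 27): V_d = 1/1.07·[0.6800·0.0000 + 0.3200·5.7000] = 1.7047
Node 0 (S = 30): V_0 = 1/1.07·[0.6800·0.0000 + 0.3200·1.7047] = 0.5098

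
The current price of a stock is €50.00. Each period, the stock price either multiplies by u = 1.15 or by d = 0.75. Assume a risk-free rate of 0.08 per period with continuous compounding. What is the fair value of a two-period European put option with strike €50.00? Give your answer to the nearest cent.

Risk-neutral probability p = (e^0.08 − 0.75)/(1.15 − 0.75) = 0.3333/0.4000 = 0.8332
Terminal stock prices: S_uu = 66.12, S_ud = 43.12, S_dd = 28.12
Terminal payoffs (K − S): max(-16.12, 0) = 0, max(6.875, 0) = 6.875, max(21.88, 0) = 21.88
Node u (S = 57.5): V_u = e^(−0.08)·[0.8332·0.0000 + 0.1668·6.8750] = 1.0585
Node d (S = 37.5): V_d = e^(−0.08)·[0.8332·6.8750 + 0.1668·21.8750] = 8.6558
Node 0 (S = 50): V_0 = e^(−0.08)·[0.8332·1.0585 + 0.1668·8.6558] = 2.1468

€2.15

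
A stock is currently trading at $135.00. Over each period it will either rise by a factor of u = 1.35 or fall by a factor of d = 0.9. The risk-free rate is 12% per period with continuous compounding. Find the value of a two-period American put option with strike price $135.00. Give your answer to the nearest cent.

$5.92

Risk-neutral probability p = (e^0.12 − 0.9)/(1.35 − 0.9) = 0.2275/0.4500 = 0.5055
Terminal stock prices: S_uu = 246, S_ud = 164, S_dd = 109.4
Terminal payoffs (K − S): max(-111, 0) = 0, max(-29.03, 0) = 0, max(25.65, 0) = 25.65
Node u (S = 182.2): continuation = e^(−0.12)·[0.5055·0.0000 + 0.4945·0.0000] = 0.0000; exercise value = 0.0000 ≤ continuation, so V_u = 0.0000
Node d (S = 121.5): continuation = e^(−0.12)·[0.5055·0.0000 + 0.4945·25.6500] = 11.2485; exercise value = 13.5000 > continuation, so V_d = 13.5000 (exercise)
Node 0 (S = 135): continuation = e^(−0.12)·[0.5055·0.0000 + 0.4945·13.5000] = 5.9203; exercise value = 0.0000 ≤ continuation, so V_0 = 5.9203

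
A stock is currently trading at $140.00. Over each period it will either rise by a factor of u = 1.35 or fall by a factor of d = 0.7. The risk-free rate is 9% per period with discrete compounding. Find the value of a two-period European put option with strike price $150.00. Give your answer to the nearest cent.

Risk-neutral probability p = (1 + 0.09 − 0.7)/(1.35 − 0.7) = 0.3900/0.6500 = 0.6000
Terminal stock prices: S_uu = 255.2, S_ud = 132.3, S_dd = 68.6
Terminal payoffs (K − S): max(-105.2, 0) = 0, max(17.7, 0) = 17.7, max(81.4, 0) = 81.4
Node u (S = 189): V_u = 1/1.09·[0.6000·0.0000 + 0.4000·17.7000] = 6.4954
Node d (S = 98): V_d = 1/1.09·[0.6000·17.7000 + 0.4000·81.4000] = 39.6147
Node 0 (S = 140): V_0 = 1/1.09·[0.6000·6.4954 + 0.4000·39.6147] = 18.1130

$18.11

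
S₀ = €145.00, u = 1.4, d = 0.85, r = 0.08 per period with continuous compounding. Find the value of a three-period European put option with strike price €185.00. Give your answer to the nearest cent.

Risk-neutral probability p = (e^0.08 − 0.85)/(1.4 − 0.85) = 0.2333/0.5500 = 0.4242
Terminal stock prices: S_uuu = 397.9, S_uud = 241.6, S_udd = 146.7, S_ddd = 89.05
Terminal payoffs (K − S): max(-212.9, 0) = 0, max(-56.57, 0) = 0, max(38.33, 0) = 38.33, max(95.95, 0) = 95.95
Node uu (S = 284.2): V_uu = e^(−0.08)·[0.4242·0.0000 + 0.5758·0.0000] = 0.0000
Node ud (S = 172.5): V_ud = e^(−0.08)·[0.4242·0.0000 + 0.5758·38.3325] = 20.3764
Node dd (S = 104.8): V_dd = e^(−0.08)·[0.4242·38.3325 + 0.5758·95.9519] = 66.0140
Node u (S = 203): V_u = e^(−0.08)·[0.4242·0.0000 + 0.5758·20.3764] = 10.8314
Node d (S = 123.2): V_d = e^(−0.08)·[0.4242·20.3764 + 0.5758·66.0140] = 43.0693
Node 0 (S = 145): V_0 = e^(−0.08)·[0.4242·10.8314 + 0.5758·43.0693] = 27.1353

€27.14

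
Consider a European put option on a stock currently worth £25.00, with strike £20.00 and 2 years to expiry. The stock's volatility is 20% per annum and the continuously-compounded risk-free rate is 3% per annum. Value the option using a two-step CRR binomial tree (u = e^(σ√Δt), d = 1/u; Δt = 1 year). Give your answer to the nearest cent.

£0.69

CRR parameters: u = e^(σ√Δt) = e^(0.2·√1) = 1.2214, d = 1/u = 0.8187
Per-period rate: rΔt = 0.03·1 = 0.03, so R = e^0.03 = 1.0305
Risk-neutral probability p = (e^0.03 − 0.8187)/(1.2214 − 0.8187) = 0.2117/0.4027 = 0.5258
Terminal stock prices: S_uu = 37.3, S_ud = 25, S_dd = 16.76
Terminal payoffs (K − S): max(-17.3, 0) = 0, max(-5, 0) = 0, max(3.242, 0) = 3.242
Node u (S = 30.54): V_u = e^(−0.03)·[0.5258·0.0000 + 0.4742·0.0000] = 0.0000
Node d (S = 20.47): V_d = e^(−0.03)·[0.5258·0.0000 + 0.4742·3.2420] = 1.4919
Node 0 (S = 25): V_0 = e^(−0.03)·[0.5258·0.0000 + 0.4742·1.4919] = 0.6866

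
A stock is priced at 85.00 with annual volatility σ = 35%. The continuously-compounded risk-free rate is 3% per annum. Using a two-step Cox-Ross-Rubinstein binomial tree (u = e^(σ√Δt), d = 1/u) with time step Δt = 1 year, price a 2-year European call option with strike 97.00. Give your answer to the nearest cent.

14.53

CRR parameters: u = e^(σ√Δt) = e^(0.35·√1) = 1.4191, d = 1/u = 0.7047
Per-period rate: rΔt = 0.03·1 = 0.03, so R = e^0.03 = 1.0305
Risk-neutral probability p = (e^0.03 − 0.7047)/(1.4191 − 0.7047) = 0.3258/0.7144 = 0.4560
Terminal stock prices: S_uu = 171.2, S_ud = 85, S_dd = 42.21
Terminal payoffs (S − K): max(74.17, 0) = 74.17, max(-12, 0) = 0, max(-54.79, 0) = 0
Node u (S = 120.6): V_u = e^(−0.03)·[0.4560·74.1690 + 0.5440·0.0000] = 32.8224
Node d (S = 59.9): V_d = e^(−0.03)·[0.4560·0.0000 + 0.5440·0.0000] = 0.0000
Node 0 (S = 85): V_0 = e^(−0.03)·[0.4560·32.8224 + 0.5440·0.0000] = 14.5251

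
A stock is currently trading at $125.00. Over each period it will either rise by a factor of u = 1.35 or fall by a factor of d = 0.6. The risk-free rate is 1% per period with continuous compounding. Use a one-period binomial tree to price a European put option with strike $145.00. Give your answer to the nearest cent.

Risk-neutral probability p = (e^0.01 − 0.6)/(1.35 − 0.6) = 0.4101/0.7500 = 0.5467
Terminal stock prices: S_u = 168.8, S_d = 75
Terminal payoffs (K − S): max(-23.75, 0) = 0, max(70, 0) = 70
Node 0 (S = 125): V_0 = e^(−0.01)·[0.5467·0.0000 + 0.4533·70.0000] = 31.4129

$31.41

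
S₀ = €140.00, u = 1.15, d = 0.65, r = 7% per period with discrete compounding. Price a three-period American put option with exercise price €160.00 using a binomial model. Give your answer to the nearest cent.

€20.47

Risk-neutral probability p = (1 + 0.07 − 0.65)/(1.15 − 0.65) = 0.4200/0.5000 = 0.8400
Terminal stock prices: S_uuu = 212.9, S_uud = 120.3, S_udd = 68.02, S_ddd = 38.45
Terminal payoffs (K − S): max(-52.92, 0) = 0, max(39.65, 0) = 39.65, max(91.98, 0) = 91.98, max(121.6, 0) = 121.6
Node uu (S = 185.1): continuation = 1/1.07·[0.8400·0.0000 + 0.1600·39.6525] = 5.9293; exercise value = 0.0000 ≤ continuation, so V_uu = 5.9293
Node ud (S = 104.7): continuation = 1/1.07·[0.8400·39.6525 + 0.1600·91.9775] = 44.8827; exercise value = 55.3500 > continuation, so V_ud = 55.3500 (exercise)
Node dd (S = 59.15): continuation = 1/1.07·[0.8400·91.9775 + 0.1600·121.5525] = 90.3827; exercise value = 100.8500 > continuation, so V_dd = 100.8500 (exercise)
Node u (S = 161): continuation = 1/1.07·[0.8400·5.9293 + 0.1600·55.3500] = 12.9314; exercise value = 0.0000 ≤ continuation, so V_u = 12.9314
Node d (S = 91): continuation = 1/1.07·[0.8400·55.3500 + 0.1600·100.8500] = 58.5327; exercise value = 69.0000 > continuation, so V_d = 69.0000 (exercise)
Node 0 (S = 140): continuation = 1/1.07·[0.8400·12.9314 + 0.1600·69.0000] = 20.4695; exercise value = 20.0000 ≤ continuation, so V_0 = 20.4695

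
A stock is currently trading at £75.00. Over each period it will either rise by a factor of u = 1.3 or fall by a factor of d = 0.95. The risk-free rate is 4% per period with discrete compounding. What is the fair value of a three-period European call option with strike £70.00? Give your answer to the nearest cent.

Risk-neutral probability p = (1 + 0.04 − 0.95)/(1.3 − 0.95) = 0.0900/0.3500 = 0.2571
Terminal stock prices: S_uuu = 164.8, S_uud = 120.4, S_udd = 87.99, S_ddd = 64.3
Terminal payoffs (S − K): max(94.78, 0) = 94.78, max(50.41, 0) = 50.41, max(17.99, 0) = 17.99, max(-5.697, 0) = 0
Node uu (S = 126.8): V_uu = 1/1.04·[0.2571·94.7750 + 0.7429·50.4125] = 59.4423
Node ud (S = 92.62): V_ud = 1/1.04·[0.2571·50.4125 + 0.7429·17.9937] = 25.3173
Node dd (S = 67.69): V_dd = 1/1.04·[0.2571·17.9937 + 0.7429·0.0000] = 4.4490
Node u (S = 97.5): V_u = 1/1.04·[0.2571·59.4423 + 0.7429·25.3173] = 32.7811
Node d (S = 71.25): V_d = 1/1.04·[0.2571·25.3173 + 0.7429·4.4490] = 9.4376
Node 0 (S = 75): V_0 = 1/1.04·[0.2571·32.7811 + 0.7429·9.4376] = 14.8464

£14.85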